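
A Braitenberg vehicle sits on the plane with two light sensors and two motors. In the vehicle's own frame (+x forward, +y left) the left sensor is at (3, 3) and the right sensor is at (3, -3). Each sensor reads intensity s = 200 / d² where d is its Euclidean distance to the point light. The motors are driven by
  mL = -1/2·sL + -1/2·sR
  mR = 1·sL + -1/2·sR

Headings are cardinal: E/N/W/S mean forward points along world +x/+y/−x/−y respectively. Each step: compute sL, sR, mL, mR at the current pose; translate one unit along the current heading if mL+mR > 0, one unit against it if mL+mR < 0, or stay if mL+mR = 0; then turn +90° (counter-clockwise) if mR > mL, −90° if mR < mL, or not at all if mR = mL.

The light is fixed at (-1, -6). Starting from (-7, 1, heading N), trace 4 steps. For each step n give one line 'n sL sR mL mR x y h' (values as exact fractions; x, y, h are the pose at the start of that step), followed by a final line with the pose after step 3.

0 200/181 200/109 -29000/19729 3700/19729 -7 1 N
1 20/9 100/81 -140/81 130/81 -7 0 W
2 200/13 200/73 -8600/949 13300/949 -6 0 S
3 50/17 25 -475/34 -325/34 -6 -1 E
final -7 -1 N

n=0: pose=(-7,1,N); sL=200/181, sR=200/109; mL=-29000/19729, mR=3700/19729; mL+mR=-25300/19729 → advance -1; mR−mL=300/181 → turn +1·90°
n=1: pose=(-7,0,W); sL=20/9, sR=100/81; mL=-140/81, mR=130/81; mL+mR=-10/81 → advance -1; mR−mL=10/3 → turn +1·90°
n=2: pose=(-6,0,S); sL=200/13, sR=200/73; mL=-8600/949, mR=13300/949; mL+mR=4700/949 → advance +1; mR−mL=300/13 → turn +1·90°
n=3: pose=(-6,-1,E); sL=50/17, sR=25; mL=-475/34, mR=-325/34; mL+mR=-400/17 → advance -1; mR−mL=75/17 → turn +1·90°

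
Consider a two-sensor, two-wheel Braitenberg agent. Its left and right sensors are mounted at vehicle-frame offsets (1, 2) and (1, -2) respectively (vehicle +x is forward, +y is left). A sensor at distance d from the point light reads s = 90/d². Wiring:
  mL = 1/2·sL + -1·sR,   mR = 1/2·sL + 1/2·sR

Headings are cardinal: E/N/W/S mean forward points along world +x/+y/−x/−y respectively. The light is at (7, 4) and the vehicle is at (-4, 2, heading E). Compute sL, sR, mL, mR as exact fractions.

9/10 45/58 -189/580 243/290

left sensor world pos  = (-3, 4); dL² = 100
right sensor world pos = (-3, 0); dR² = 116
sL = 90/100 = 9/10
sR = 90/116 = 45/58
mL = 1/2·sL + -1·sR = -189/580
mR = 1/2·sL + 1/2·sR = 243/290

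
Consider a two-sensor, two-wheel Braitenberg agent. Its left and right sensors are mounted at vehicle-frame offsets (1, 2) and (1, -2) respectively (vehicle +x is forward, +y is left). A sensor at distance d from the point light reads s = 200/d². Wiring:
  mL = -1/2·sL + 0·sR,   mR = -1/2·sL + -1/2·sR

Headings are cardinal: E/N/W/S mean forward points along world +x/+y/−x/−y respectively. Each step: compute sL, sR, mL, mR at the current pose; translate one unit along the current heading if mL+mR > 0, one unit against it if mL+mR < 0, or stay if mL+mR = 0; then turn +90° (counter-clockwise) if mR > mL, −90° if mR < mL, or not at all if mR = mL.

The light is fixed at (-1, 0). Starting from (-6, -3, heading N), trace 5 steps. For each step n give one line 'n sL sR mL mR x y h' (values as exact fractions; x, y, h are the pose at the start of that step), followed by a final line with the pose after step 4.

n=0: pose=(-6,-3,N); sL=200/53, sR=200/13; mL=-100/53, mR=-6600/689; mL+mR=-7900/689 → advance -1; mR−mL=-100/13 → turn -1·90°
n=1: pose=(-6,-4,E); sL=10, sR=50/13; mL=-5, mR=-90/13; mL+mR=-155/13 → advance -1; mR−mL=-25/13 → turn -1·90°
n=2: pose=(-7,-4,S); sL=200/41, sR=200/89; mL=-100/41, mR=-13000/3649; mL+mR=-21900/3649 → advance -1; mR−mL=-100/89 → turn -1·90°
n=3: pose=(-7,-3,W); sL=100/37, sR=4; mL=-50/37, mR=-124/37; mL+mR=-174/37 → advance -1; mR−mL=-2 → turn -1·90°
n=4: pose=(-6,-3,N); sL=200/53, sR=200/13; mL=-100/53, mR=-6600/689; mL+mR=-7900/689 → advance -1; mR−mL=-100/13 → turn -1·90°

0 200/53 200/13 -100/53 -6600/689 -6 -3 N
1 10 50/13 -5 -90/13 -6 -4 E
2 200/41 200/89 -100/41 -13000/3649 -7 -4 S
3 100/37 4 -50/37 -124/37 -7 -3 W
4 200/53 200/13 -100/53 -6600/689 -6 -3 N
final -6 -4 E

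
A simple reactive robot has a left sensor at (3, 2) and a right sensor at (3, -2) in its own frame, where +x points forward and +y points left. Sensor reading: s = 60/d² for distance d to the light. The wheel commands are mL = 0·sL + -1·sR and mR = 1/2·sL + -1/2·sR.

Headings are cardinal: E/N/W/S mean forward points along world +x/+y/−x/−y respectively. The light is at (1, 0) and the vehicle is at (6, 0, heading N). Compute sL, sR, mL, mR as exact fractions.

left sensor world pos  = (4, 3); dL² = 18
right sensor world pos = (8, 3); dR² = 58
sL = 60/18 = 10/3
sR = 60/58 = 30/29
mL = 0·sL + -1·sR = -30/29
mR = 1/2·sL + -1/2·sR = 100/87

10/3 30/29 -30/29 100/87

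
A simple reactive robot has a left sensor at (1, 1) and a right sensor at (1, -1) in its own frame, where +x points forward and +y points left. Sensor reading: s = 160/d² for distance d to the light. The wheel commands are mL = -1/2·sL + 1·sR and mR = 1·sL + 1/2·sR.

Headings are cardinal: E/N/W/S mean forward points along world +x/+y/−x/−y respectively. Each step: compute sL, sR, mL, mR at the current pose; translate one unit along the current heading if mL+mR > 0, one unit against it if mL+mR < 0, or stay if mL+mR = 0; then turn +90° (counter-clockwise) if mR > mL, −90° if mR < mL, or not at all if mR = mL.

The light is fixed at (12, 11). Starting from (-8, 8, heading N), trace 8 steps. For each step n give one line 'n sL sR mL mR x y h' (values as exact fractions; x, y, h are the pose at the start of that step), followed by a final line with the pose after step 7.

n=0: pose=(-8,8,N); sL=32/89, sR=32/73; mL=1680/6497, mR=3760/6497; mL+mR=5440/6497 → advance +1; mR−mL=2080/6497 → turn +1·90°
n=1: pose=(-8,9,W); sL=16/45, sR=80/221; mL=1832/9945, mR=5336/9945; mL+mR=7168/9945 → advance +1; mR−mL=1168/3315 → turn +1·90°
n=2: pose=(-9,9,S); sL=160/409, sR=160/493; mL=26000/201637, mR=111600/201637; mL+mR=137600/201637 → advance +1; mR−mL=85600/201637 → turn +1·90°
n=3: pose=(-9,8,E); sL=40/101, sR=5/13; mL=245/1313, mR=1545/2626; mL+mR=2035/2626 → advance +1; mR−mL=1055/2626 → turn +1·90°
n=4: pose=(-8,8,N); sL=32/89, sR=32/73; mL=1680/6497, mR=3760/6497; mL+mR=5440/6497 → advance +1; mR−mL=2080/6497 → turn +1·90°
n=5: pose=(-8,9,W); sL=16/45, sR=80/221; mL=1832/9945, mR=5336/9945; mL+mR=7168/9945 → advance +1; mR−mL=1168/3315 → turn +1·90°
n=6: pose=(-9,9,S); sL=160/409, sR=160/493; mL=26000/201637, mR=111600/201637; mL+mR=137600/201637 → advance +1; mR−mL=85600/201637 → turn +1·90°
n=7: pose=(-9,8,E); sL=40/101, sR=5/13; mL=245/1313, mR=1545/2626; mL+mR=2035/2626 → advance +1; mR−mL=1055/2626 → turn +1·90°

0 32/89 32/73 1680/6497 3760/6497 -8 8 N
1 16/45 80/221 1832/9945 5336/9945 -8 9 W
2 160/409 160/493 26000/201637 111600/201637 -9 9 S
3 40/101 5/13 245/1313 1545/2626 -9 8 E
4 32/89 32/73 1680/6497 3760/6497 -8 8 N
5 16/45 80/221 1832/9945 5336/9945 -8 9 W
6 160/409 160/493 26000/201637 111600/201637 -9 9 S
7 40/101 5/13 245/1313 1545/2626 -9 8 E
final -8 8 N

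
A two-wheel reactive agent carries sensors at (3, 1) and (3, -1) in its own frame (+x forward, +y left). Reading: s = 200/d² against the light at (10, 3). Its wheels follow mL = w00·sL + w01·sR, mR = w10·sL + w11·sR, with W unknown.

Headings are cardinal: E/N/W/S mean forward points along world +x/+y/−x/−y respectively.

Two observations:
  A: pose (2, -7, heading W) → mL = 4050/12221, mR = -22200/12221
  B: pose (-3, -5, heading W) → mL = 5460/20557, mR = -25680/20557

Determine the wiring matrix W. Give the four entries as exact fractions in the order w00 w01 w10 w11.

obs A: pose=(2,-7,W) → sL=100/121, sR=100/101, mL=4050/12221, mR=-22200/12221
obs B: pose=(-3,-5,W) → sL=200/337, sR=40/61, mL=5460/20557, mR=-25680/20557
sensor matrix S = [[100/121, 100/101], [200/337, 40/61]]; det S = -11472000/251227097
solve [mL_A; mL_B] = S·[w00; w01] and [mR_A; mR_B] = S·[w10; w11]:
  w00 = 1, w01 = -1/2, w10 = -1, w11 = -1

1 -1/2 -1 -1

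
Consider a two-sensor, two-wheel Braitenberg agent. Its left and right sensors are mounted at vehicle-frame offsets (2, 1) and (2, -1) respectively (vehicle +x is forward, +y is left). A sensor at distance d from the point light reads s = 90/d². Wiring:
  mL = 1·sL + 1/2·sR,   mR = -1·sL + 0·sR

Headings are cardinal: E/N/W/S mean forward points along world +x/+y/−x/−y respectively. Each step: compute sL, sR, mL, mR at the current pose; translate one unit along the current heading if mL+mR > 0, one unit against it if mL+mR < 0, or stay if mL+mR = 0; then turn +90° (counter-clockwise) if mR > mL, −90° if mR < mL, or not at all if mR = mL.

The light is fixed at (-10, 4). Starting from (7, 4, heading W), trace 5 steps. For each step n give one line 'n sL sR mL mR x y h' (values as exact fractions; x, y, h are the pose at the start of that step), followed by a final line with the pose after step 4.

0 45/113 45/113 135/226 -45/113 7 4 W
1 90/229 90/293 36675/67097 -90/229 6 4 N
2 45/164 5/18 305/738 -45/164 6 5 E
3 18/65 90/257 7551/16705 -18/65 7 5 S
4 45/113 45/113 135/226 -45/113 7 4 W
final 6 4 N

n=0: pose=(7,4,W); sL=45/113, sR=45/113; mL=135/226, mR=-45/113; mL+mR=45/226 → advance +1; mR−mL=-225/226 → turn -1·90°
n=1: pose=(6,4,N); sL=90/229, sR=90/293; mL=36675/67097, mR=-90/229; mL+mR=45/293 → advance +1; mR−mL=-63045/67097 → turn -1·90°
n=2: pose=(6,5,E); sL=45/164, sR=5/18; mL=305/738, mR=-45/164; mL+mR=5/36 → advance +1; mR−mL=-1015/1476 → turn -1·90°
n=3: pose=(7,5,S); sL=18/65, sR=90/257; mL=7551/16705, mR=-18/65; mL+mR=45/257 → advance +1; mR−mL=-12177/16705 → turn -1·90°
n=4: pose=(7,4,W); sL=45/113, sR=45/113; mL=135/226, mR=-45/113; mL+mR=45/226 → advance +1; mR−mL=-225/226 → turn -1·90°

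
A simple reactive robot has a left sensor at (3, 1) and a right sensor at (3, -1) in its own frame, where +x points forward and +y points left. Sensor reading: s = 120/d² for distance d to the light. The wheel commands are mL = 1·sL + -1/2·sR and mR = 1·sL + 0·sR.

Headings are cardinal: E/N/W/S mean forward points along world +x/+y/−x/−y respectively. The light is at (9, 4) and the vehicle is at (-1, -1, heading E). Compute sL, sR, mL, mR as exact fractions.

24/13 24/17 252/221 24/13

left sensor world pos  = (2, 0); dL² = 65
right sensor world pos = (2, -2); dR² = 85
sL = 120/65 = 24/13
sR = 120/85 = 24/17
mL = 1·sL + -1/2·sR = 252/221
mR = 1·sL + 0·sR = 24/13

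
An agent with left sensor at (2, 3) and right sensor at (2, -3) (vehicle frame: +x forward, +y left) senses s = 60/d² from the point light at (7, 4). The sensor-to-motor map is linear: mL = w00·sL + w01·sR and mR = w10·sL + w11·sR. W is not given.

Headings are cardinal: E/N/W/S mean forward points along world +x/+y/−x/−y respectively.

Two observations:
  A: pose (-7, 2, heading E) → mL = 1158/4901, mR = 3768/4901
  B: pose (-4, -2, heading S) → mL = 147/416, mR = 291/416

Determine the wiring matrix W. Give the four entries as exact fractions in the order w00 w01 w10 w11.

obs A: pose=(-7,2,E) → sL=12/29, sR=60/169, mL=1158/4901, mR=3768/4901
obs B: pose=(-4,-2,S) → sL=15/32, sR=3/13, mL=147/416, mR=291/416
sensor matrix S = [[12/29, 60/169], [15/32, 3/13]]; det S = -2781/39208
solve [mL_A; mL_B] = S·[w00; w01] and [mR_A; mR_B] = S·[w10; w11]:
  w00 = 1, w01 = -1/2, w10 = 1, w11 = 1

1 -1/2 1 1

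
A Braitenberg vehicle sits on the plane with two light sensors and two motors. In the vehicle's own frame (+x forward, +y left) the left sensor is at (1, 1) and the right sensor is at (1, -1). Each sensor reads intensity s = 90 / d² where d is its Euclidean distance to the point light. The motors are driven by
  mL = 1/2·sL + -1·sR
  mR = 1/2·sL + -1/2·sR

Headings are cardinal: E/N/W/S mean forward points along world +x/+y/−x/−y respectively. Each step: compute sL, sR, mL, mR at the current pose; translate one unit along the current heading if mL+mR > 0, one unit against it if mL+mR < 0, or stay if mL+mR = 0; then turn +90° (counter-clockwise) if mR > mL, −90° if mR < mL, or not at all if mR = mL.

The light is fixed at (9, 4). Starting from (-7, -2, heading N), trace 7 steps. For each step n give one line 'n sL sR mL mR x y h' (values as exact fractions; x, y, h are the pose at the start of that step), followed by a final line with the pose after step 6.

0 45/157 9/25 -1701/7850 -144/3925 -7 -2 N
1 90/353 18/65 -3429/22945 -252/22945 -7 -3 W
2 9/26 9/32 -45/416 27/832 -6 -3 S
3 90/221 18/49 -1773/10829 216/10829 -6 -2 E
4 45/157 9/25 -1701/7850 -144/3925 -7 -2 N
5 90/353 18/65 -3429/22945 -252/22945 -7 -3 W
6 9/26 9/32 -45/416 27/832 -6 -3 S
final -6 -2 E

n=0: pose=(-7,-2,N); sL=45/157, sR=9/25; mL=-1701/7850, mR=-144/3925; mL+mR=-1989/7850 → advance -1; mR−mL=9/50 → turn +1·90°
n=1: pose=(-7,-3,W); sL=90/353, sR=18/65; mL=-3429/22945, mR=-252/22945; mL+mR=-3681/22945 → advance -1; mR−mL=9/65 → turn +1·90°
n=2: pose=(-6,-3,S); sL=9/26, sR=9/32; mL=-45/416, mR=27/832; mL+mR=-63/832 → advance -1; mR−mL=9/64 → turn +1·90°
n=3: pose=(-6,-2,E); sL=90/221, sR=18/49; mL=-1773/10829, mR=216/10829; mL+mR=-1557/10829 → advance -1; mR−mL=9/49 → turn +1·90°
n=4: pose=(-7,-2,N); sL=45/157, sR=9/25; mL=-1701/7850, mR=-144/3925; mL+mR=-1989/7850 → advance -1; mR−mL=9/50 → turn +1·90°
n=5: pose=(-7,-3,W); sL=90/353, sR=18/65; mL=-3429/22945, mR=-252/22945; mL+mR=-3681/22945 → advance -1; mR−mL=9/65 → turn +1·90°
n=6: pose=(-6,-3,S); sL=9/26, sR=9/32; mL=-45/416, mR=27/832; mL+mR=-63/832 → advance -1; mR−mL=9/64 → turn +1·90°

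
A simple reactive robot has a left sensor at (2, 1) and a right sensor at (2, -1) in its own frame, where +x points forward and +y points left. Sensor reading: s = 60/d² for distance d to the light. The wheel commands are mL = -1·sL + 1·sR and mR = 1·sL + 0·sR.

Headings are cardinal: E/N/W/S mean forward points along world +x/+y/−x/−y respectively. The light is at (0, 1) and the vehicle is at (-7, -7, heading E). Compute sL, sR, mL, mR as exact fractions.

30/37 30/53 -480/1961 30/37

left sensor world pos  = (-5, -6); dL² = 74
right sensor world pos = (-5, -8); dR² = 106
sL = 60/74 = 30/37
sR = 60/106 = 30/53
mL = -1·sL + 1·sR = -480/1961
mR = 1·sL + 0·sR = 30/37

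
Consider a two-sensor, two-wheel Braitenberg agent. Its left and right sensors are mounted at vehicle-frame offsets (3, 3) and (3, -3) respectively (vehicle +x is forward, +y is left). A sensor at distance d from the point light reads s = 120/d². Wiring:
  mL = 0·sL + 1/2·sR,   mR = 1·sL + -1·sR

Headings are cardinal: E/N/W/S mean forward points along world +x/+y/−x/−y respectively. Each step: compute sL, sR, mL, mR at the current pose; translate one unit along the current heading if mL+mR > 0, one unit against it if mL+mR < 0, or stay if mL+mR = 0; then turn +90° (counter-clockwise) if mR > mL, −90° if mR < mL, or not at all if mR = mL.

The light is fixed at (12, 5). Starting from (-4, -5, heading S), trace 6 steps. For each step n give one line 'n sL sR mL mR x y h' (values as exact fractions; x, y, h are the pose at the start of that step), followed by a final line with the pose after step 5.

0 60/169 12/53 6/53 1152/8957 -4 -5 S
1 120/233 24/73 12/73 3168/17009 -4 -6 E
2 30/97 15/26 15/52 -675/2522 -3 -6 N
3 120/193 120/313 60/313 14400/60409 -3 -5 E
4 60/169 12/17 6/17 -1008/2873 -2 -5 N
5 120/157 24/53 12/53 2592/8321 -2 -4 E
final -1 -4 N

n=0: pose=(-4,-5,S); sL=60/169, sR=12/53; mL=6/53, mR=1152/8957; mL+mR=2166/8957 → advance +1; mR−mL=138/8957 → turn +1·90°
n=1: pose=(-4,-6,E); sL=120/233, sR=24/73; mL=12/73, mR=3168/17009; mL+mR=5964/17009 → advance +1; mR−mL=372/17009 → turn +1·90°
n=2: pose=(-3,-6,N); sL=30/97, sR=15/26; mL=15/52, mR=-675/2522; mL+mR=105/5044 → advance +1; mR−mL=-2805/5044 → turn -1·90°
n=3: pose=(-3,-5,E); sL=120/193, sR=120/313; mL=60/313, mR=14400/60409; mL+mR=25980/60409 → advance +1; mR−mL=2820/60409 → turn +1·90°
n=4: pose=(-2,-5,N); sL=60/169, sR=12/17; mL=6/17, mR=-1008/2873; mL+mR=6/2873 → advance +1; mR−mL=-2022/2873 → turn -1·90°
n=5: pose=(-2,-4,E); sL=120/157, sR=24/53; mL=12/53, mR=2592/8321; mL+mR=4476/8321 → advance +1; mR−mL=708/8321 → turn +1·90°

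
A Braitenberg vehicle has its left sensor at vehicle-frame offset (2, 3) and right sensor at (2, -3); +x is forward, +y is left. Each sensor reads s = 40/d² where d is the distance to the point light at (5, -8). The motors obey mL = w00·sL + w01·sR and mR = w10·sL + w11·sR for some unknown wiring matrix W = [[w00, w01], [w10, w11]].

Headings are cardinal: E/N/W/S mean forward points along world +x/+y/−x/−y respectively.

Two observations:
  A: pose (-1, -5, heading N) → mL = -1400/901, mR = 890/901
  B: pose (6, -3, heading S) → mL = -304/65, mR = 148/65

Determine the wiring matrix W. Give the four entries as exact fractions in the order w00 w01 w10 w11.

-1 -1 -1/2 1

obs A: pose=(-1,-5,N) → sL=20/53, sR=20/17, mL=-1400/901, mR=890/901
obs B: pose=(6,-3,S) → sL=8/5, sR=40/13, mL=-304/65, mR=148/65
sensor matrix S = [[20/53, 20/17], [8/5, 40/13]]; det S = -8448/11713
solve [mL_A; mL_B] = S·[w00; w01] and [mR_A; mR_B] = S·[w10; w11]:
  w00 = -1, w01 = -1, w10 = -1/2, w11 = 1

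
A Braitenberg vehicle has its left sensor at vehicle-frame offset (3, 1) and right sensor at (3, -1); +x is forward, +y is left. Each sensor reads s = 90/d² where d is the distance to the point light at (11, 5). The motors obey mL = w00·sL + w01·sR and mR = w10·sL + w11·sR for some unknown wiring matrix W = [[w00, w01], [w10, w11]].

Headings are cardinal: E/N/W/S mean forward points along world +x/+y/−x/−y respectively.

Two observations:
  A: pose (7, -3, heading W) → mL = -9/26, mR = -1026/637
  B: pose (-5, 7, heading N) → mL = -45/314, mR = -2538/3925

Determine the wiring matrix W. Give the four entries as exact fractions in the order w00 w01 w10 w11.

obs A: pose=(7,-3,W) → sL=9/13, sR=45/49, mL=-9/26, mR=-1026/637
obs B: pose=(-5,7,N) → sL=45/157, sR=9/25, mL=-45/314, mR=-2538/3925
sensor matrix S = [[9/13, 45/49], [45/157, 9/25]]; det S = -34992/2500225
solve [mL_A; mL_B] = S·[w00; w01] and [mR_A; mR_B] = S·[w10; w11]:
  w00 = -1/2, w01 = 0, w10 = -1, w11 = -1

-1/2 0 -1 -1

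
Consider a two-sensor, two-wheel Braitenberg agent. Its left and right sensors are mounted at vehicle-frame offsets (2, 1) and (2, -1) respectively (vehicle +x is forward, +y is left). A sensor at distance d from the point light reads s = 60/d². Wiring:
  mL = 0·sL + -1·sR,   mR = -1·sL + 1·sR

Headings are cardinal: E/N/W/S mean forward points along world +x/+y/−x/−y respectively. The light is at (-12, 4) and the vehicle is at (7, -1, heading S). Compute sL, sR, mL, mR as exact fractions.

left sensor world pos  = (8, -3); dL² = 449
right sensor world pos = (6, -3); dR² = 373
sL = 60/449 = 60/449
sR = 60/373 = 60/373
mL = 0·sL + -1·sR = -60/373
mR = -1·sL + 1·sR = 4560/167477

60/449 60/373 -60/373 4560/167477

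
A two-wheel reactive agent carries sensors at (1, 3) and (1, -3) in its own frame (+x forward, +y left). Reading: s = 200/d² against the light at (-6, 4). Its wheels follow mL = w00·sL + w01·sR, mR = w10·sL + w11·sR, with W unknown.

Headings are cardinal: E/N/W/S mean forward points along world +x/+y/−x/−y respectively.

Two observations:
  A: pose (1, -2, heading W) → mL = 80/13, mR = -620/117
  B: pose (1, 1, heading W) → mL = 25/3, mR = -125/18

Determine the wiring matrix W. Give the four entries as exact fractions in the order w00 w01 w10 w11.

1 1 -1/2 -1

obs A: pose=(1,-2,W) → sL=200/117, sR=40/9, mL=80/13, mR=-620/117
obs B: pose=(1,1,W) → sL=25/9, sR=50/9, mL=25/3, mR=-125/18
sensor matrix S = [[200/117, 40/9], [25/9, 50/9]]; det S = -1000/351
solve [mL_A; mL_B] = S·[w00; w01] and [mR_A; mR_B] = S·[w10; w11]:
  w00 = 1, w01 = 1, w10 = -1/2, w11 = -1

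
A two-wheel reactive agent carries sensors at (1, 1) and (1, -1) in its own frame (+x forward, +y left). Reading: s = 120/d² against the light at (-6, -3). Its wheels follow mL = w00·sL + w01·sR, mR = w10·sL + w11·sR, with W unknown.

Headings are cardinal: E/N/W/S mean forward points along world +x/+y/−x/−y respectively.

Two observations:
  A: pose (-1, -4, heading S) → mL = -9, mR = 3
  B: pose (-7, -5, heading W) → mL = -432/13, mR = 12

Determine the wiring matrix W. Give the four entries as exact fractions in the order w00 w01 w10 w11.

-1 -1 0 1/2

obs A: pose=(-1,-4,S) → sL=3, sR=6, mL=-9, mR=3
obs B: pose=(-7,-5,W) → sL=120/13, sR=24, mL=-432/13, mR=12
sensor matrix S = [[3, 6], [120/13, 24]]; det S = 216/13
solve [mL_A; mL_B] = S·[w00; w01] and [mR_A; mR_B] = S·[w10; w11]:
  w00 = -1, w01 = -1, w10 = 0, w11 = 1/2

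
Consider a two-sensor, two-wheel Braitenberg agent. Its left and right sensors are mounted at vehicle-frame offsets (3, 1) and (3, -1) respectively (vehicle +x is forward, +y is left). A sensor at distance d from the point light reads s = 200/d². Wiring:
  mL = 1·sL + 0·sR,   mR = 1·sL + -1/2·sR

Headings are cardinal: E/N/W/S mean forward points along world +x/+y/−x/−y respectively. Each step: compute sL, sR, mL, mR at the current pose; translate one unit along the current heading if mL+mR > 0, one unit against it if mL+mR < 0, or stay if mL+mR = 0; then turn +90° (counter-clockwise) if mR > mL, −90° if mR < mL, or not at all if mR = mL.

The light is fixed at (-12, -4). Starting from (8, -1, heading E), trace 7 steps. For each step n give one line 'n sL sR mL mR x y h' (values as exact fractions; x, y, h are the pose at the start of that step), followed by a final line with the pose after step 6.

n=0: pose=(8,-1,E); sL=40/109, sR=200/533; mL=40/109, mR=10420/58097; mL+mR=31740/58097 → advance +1; mR−mL=-100/533 → turn -1·90°
n=1: pose=(9,-1,S); sL=50/121, sR=1/2; mL=50/121, mR=79/484; mL+mR=279/484 → advance +1; mR−mL=-1/4 → turn -1·90°
n=2: pose=(9,-2,W); sL=8/13, sR=200/333; mL=8/13, mR=1364/4329; mL+mR=4028/4329 → advance +1; mR−mL=-100/333 → turn -1·90°
n=3: pose=(8,-2,N); sL=100/193, sR=100/233; mL=100/193, mR=13650/44969; mL+mR=36950/44969 → advance +1; mR−mL=-50/233 → turn -1·90°
n=4: pose=(8,-1,E); sL=40/109, sR=200/533; mL=40/109, mR=10420/58097; mL+mR=31740/58097 → advance +1; mR−mL=-100/533 → turn -1·90°
n=5: pose=(9,-1,S); sL=50/121, sR=1/2; mL=50/121, mR=79/484; mL+mR=279/484 → advance +1; mR−mL=-1/4 → turn -1·90°
n=6: pose=(9,-2,W); sL=8/13, sR=200/333; mL=8/13, mR=1364/4329; mL+mR=4028/4329 → advance +1; mR−mL=-100/333 → turn -1·90°

0 40/109 200/533 40/109 10420/58097 8 -1 E
1 50/121 1/2 50/121 79/484 9 -1 S
2 8/13 200/333 8/13 1364/4329 9 -2 W
3 100/193 100/233 100/193 13650/44969 8 -2 N
4 40/109 200/533 40/109 10420/58097 8 -1 E
5 50/121 1/2 50/121 79/484 9 -1 S
6 8/13 200/333 8/13 1364/4329 9 -2 W
final 8 -2 N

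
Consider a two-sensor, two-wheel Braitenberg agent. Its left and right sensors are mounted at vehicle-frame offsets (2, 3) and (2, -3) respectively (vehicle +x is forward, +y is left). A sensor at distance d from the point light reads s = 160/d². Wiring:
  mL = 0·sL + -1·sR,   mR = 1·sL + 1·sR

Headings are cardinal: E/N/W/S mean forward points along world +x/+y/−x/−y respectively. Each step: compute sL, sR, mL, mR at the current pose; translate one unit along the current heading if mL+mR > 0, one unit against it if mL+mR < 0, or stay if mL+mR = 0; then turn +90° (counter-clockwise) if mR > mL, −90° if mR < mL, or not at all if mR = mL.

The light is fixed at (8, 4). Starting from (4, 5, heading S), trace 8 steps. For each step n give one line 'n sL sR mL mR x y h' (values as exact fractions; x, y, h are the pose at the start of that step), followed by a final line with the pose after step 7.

n=0: pose=(4,5,S); sL=80, sR=16/5; mL=-16/5, mR=416/5; mL+mR=80 → advance +1; mR−mL=432/5 → turn +1·90°
n=1: pose=(4,4,E); sL=160/13, sR=160/13; mL=-160/13, mR=320/13; mL+mR=160/13 → advance +1; mR−mL=480/13 → turn +1·90°
n=2: pose=(5,4,N); sL=4, sR=40; mL=-40, mR=44; mL+mR=4 → advance +1; mR−mL=84 → turn +1·90°
n=3: pose=(5,5,W); sL=160/29, sR=160/41; mL=-160/41, mR=11200/1189; mL+mR=160/29 → advance +1; mR−mL=15840/1189 → turn +1·90°
n=4: pose=(4,5,S); sL=80, sR=16/5; mL=-16/5, mR=416/5; mL+mR=80 → advance +1; mR−mL=432/5 → turn +1·90°
n=5: pose=(4,4,E); sL=160/13, sR=160/13; mL=-160/13, mR=320/13; mL+mR=160/13 → advance +1; mR−mL=480/13 → turn +1·90°
n=6: pose=(5,4,N); sL=4, sR=40; mL=-40, mR=44; mL+mR=4 → advance +1; mR−mL=84 → turn +1·90°
n=7: pose=(5,5,W); sL=160/29, sR=160/41; mL=-160/41, mR=11200/1189; mL+mR=160/29 → advance +1; mR−mL=15840/1189 → turn +1·90°

0 80 16/5 -16/5 416/5 4 5 S
1 160/13 160/13 -160/13 320/13 4 4 E
2 4 40 -40 44 5 4 N
3 160/29 160/41 -160/41 11200/1189 5 5 W
4 80 16/5 -16/5 416/5 4 5 S
5 160/13 160/13 -160/13 320/13 4 4 E
6 4 40 -40 44 5 4 N
7 160/29 160/41 -160/41 11200/1189 5 5 W
final 4 5 S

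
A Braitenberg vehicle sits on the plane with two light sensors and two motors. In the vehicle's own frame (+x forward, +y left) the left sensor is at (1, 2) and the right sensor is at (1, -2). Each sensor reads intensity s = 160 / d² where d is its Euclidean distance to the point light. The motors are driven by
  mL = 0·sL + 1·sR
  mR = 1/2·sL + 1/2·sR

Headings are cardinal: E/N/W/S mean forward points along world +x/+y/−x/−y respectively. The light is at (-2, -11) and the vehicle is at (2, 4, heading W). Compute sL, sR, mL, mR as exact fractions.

left sensor world pos  = (1, 2); dL² = 178
right sensor world pos = (1, 6); dR² = 298
sL = 160/178 = 80/89
sR = 160/298 = 80/149
mL = 0·sL + 1·sR = 80/149
mR = 1/2·sL + 1/2·sR = 9520/13261

80/89 80/149 80/149 9520/13261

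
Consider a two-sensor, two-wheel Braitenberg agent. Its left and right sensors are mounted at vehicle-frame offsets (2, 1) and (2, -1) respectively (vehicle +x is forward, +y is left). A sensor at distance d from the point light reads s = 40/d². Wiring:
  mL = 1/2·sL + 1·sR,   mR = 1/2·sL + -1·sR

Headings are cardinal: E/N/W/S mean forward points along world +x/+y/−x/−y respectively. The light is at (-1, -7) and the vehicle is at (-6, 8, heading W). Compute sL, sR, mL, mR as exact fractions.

left sensor world pos  = (-8, 7); dL² = 245
right sensor world pos = (-8, 9); dR² = 305
sL = 40/245 = 8/49
sR = 40/305 = 8/61
mL = 1/2·sL + 1·sR = 636/2989
mR = 1/2·sL + -1·sR = -148/2989

8/49 8/61 636/2989 -148/2989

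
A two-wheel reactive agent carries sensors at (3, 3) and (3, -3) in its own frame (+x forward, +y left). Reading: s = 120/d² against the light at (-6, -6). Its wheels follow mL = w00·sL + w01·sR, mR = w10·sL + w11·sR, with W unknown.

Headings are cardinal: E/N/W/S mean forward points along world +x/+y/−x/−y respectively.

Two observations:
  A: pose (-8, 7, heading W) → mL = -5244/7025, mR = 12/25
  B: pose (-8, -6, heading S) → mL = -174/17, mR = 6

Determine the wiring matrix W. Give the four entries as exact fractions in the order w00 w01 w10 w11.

-1 1/2 1/2 0

obs A: pose=(-8,7,W) → sL=24/25, sR=120/281, mL=-5244/7025, mR=12/25
obs B: pose=(-8,-6,S) → sL=12, sR=60/17, mL=-174/17, mR=6
sensor matrix S = [[24/25, 120/281], [12, 60/17]]; det S = -41472/23885
solve [mL_A; mL_B] = S·[w00; w01] and [mR_A; mR_B] = S·[w10; w11]:
  w00 = -1, w01 = 1/2, w10 = 1/2, w11 = 0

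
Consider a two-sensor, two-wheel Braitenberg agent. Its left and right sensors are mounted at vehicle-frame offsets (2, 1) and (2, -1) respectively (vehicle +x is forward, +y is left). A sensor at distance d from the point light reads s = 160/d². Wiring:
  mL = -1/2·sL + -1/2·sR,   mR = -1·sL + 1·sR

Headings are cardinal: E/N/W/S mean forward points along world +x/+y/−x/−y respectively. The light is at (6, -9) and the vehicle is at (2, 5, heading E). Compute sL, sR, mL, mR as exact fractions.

left sensor world pos  = (4, 6); dL² = 229
right sensor world pos = (4, 4); dR² = 173
sL = 160/229 = 160/229
sR = 160/173 = 160/173
mL = -1/2·sL + -1/2·sR = -32160/39617
mR = -1·sL + 1·sR = 8960/39617

160/229 160/173 -32160/39617 8960/39617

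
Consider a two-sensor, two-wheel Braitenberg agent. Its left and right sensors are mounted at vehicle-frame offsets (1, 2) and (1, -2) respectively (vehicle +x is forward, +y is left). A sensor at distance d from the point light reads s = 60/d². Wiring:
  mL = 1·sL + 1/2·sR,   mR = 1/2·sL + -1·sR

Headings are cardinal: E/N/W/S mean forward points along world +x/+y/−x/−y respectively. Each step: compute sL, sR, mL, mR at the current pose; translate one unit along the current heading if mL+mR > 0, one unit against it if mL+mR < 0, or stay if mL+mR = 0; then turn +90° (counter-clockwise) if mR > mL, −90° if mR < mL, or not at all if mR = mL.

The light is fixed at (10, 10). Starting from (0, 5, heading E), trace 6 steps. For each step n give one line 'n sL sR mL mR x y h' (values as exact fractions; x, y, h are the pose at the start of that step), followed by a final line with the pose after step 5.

0 2/3 6/13 35/39 -5/39 0 5 E
1 12/17 60/157 2394/2669 -78/2669 1 5 S
2 15/41 15/29 1485/2378 -795/2378 1 4 W
3 60/169 60/89 10410/15041 -7470/15041 0 4 N
4 2/3 6/13 35/39 -5/39 0 5 E
5 12/17 60/157 2394/2669 -78/2669 1 5 S
final 1 4 W

n=0: pose=(0,5,E); sL=2/3, sR=6/13; mL=35/39, mR=-5/39; mL+mR=10/13 → advance +1; mR−mL=-40/39 → turn -1·90°
n=1: pose=(1,5,S); sL=12/17, sR=60/157; mL=2394/2669, mR=-78/2669; mL+mR=2316/2669 → advance +1; mR−mL=-2472/2669 → turn -1·90°
n=2: pose=(1,4,W); sL=15/41, sR=15/29; mL=1485/2378, mR=-795/2378; mL+mR=345/1189 → advance +1; mR−mL=-1140/1189 → turn -1·90°
n=3: pose=(0,4,N); sL=60/169, sR=60/89; mL=10410/15041, mR=-7470/15041; mL+mR=2940/15041 → advance +1; mR−mL=-17880/15041 → turn -1·90°
n=4: pose=(0,5,E); sL=2/3, sR=6/13; mL=35/39, mR=-5/39; mL+mR=10/13 → advance +1; mR−mL=-40/39 → turn -1·90°
n=5: pose=(1,5,S); sL=12/17, sR=60/157; mL=2394/2669, mR=-78/2669; mL+mR=2316/2669 → advance +1; mR−mL=-2472/2669 → turn -1·90°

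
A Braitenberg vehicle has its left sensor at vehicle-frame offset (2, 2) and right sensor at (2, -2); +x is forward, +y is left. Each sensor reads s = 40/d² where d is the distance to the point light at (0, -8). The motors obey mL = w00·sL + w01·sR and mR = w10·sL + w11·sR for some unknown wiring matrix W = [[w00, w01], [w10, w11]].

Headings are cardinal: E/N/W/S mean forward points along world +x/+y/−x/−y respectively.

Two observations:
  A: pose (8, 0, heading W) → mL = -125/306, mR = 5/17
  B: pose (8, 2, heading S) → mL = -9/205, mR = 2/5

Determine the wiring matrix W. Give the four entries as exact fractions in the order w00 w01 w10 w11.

obs A: pose=(8,0,W) → sL=5/9, sR=5/17, mL=-125/306, mR=5/17
obs B: pose=(8,2,S) → sL=10/41, sR=2/5, mL=-9/205, mR=2/5
sensor matrix S = [[5/9, 5/17], [10/41, 2/5]]; det S = 944/6273
solve [mL_A; mL_B] = S·[w00; w01] and [mR_A; mR_B] = S·[w10; w11]:
  w00 = -1, w01 = 1/2, w10 = 0, w11 = 1

-1 1/2 0 1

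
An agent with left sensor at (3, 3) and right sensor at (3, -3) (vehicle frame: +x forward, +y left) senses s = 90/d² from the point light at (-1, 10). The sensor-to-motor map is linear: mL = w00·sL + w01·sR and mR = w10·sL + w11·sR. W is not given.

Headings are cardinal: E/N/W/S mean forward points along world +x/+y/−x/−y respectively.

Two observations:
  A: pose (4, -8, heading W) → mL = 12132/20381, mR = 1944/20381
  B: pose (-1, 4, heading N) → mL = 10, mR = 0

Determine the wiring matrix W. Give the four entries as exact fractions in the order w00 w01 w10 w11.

1 1 -1/2 1/2

obs A: pose=(4,-8,W) → sL=18/89, sR=90/229, mL=12132/20381, mR=1944/20381
obs B: pose=(-1,4,N) → sL=5, sR=5, mL=10, mR=0
sensor matrix S = [[18/89, 90/229], [5, 5]]; det S = -19440/20381
solve [mL_A; mL_B] = S·[w00; w01] and [mR_A; mR_B] = S·[w10; w11]:
  w00 = 1, w01 = 1, w10 = -1/2, w11 = 1/2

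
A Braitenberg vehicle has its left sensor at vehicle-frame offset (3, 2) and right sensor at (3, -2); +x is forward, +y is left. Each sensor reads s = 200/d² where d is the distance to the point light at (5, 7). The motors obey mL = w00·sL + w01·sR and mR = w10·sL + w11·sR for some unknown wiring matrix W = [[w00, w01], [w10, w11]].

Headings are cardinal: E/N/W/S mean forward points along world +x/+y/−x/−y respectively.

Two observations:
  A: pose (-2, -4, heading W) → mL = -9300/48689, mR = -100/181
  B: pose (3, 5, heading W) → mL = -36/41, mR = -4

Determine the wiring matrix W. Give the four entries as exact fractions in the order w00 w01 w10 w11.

obs A: pose=(-2,-4,W) → sL=200/269, sR=200/181, mL=-9300/48689, mR=-100/181
obs B: pose=(3,5,W) → sL=200/41, sR=8, mL=-36/41, mR=-4
sensor matrix S = [[200/269, 200/181], [200/41, 8]]; det S = 1113600/1996249
solve [mL_A; mL_B] = S·[w00; w01] and [mR_A; mR_B] = S·[w10; w11]:
  w00 = -1, w01 = 1/2, w10 = 0, w11 = -1/2

-1 1/2 0 -1/2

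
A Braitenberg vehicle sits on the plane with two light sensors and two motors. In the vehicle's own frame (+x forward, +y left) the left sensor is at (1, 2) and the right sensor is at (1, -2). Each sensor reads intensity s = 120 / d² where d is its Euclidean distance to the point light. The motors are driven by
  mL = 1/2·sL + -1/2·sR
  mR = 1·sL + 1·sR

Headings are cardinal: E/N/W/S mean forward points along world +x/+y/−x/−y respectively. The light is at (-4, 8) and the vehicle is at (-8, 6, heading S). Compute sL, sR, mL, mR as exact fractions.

left sensor world pos  = (-6, 5); dL² = 13
right sensor world pos = (-10, 5); dR² = 45
sL = 120/13 = 120/13
sR = 120/45 = 8/3
mL = 1/2·sL + -1/2·sR = 128/39
mR = 1·sL + 1·sR = 464/39

120/13 8/3 128/39 464/39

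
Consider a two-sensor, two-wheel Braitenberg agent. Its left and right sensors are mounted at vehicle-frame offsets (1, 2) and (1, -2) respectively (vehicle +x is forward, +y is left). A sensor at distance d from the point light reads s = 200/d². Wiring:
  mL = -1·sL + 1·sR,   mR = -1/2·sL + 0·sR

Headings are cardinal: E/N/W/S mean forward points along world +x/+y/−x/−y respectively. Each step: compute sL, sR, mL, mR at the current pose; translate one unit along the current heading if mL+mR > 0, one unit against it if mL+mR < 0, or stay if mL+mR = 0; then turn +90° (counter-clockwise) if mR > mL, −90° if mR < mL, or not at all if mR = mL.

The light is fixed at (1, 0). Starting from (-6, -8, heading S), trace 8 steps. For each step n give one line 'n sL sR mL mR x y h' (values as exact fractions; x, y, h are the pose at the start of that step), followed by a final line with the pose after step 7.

n=0: pose=(-6,-8,S); sL=100/53, sR=100/81; mL=-2800/4293, mR=-50/53; mL+mR=-6850/4293 → advance -1; mR−mL=-1250/4293 → turn -1·90°
n=1: pose=(-6,-7,W); sL=40/29, sR=200/89; mL=2240/2581, mR=-20/29; mL+mR=460/2581 → advance +1; mR−mL=-4020/2581 → turn -1·90°
n=2: pose=(-7,-7,N); sL=25/17, sR=25/9; mL=200/153, mR=-25/34; mL+mR=175/306 → advance +1; mR−mL=-625/306 → turn -1·90°
n=3: pose=(-7,-6,E); sL=40/13, sR=200/113; mL=-1920/1469, mR=-20/13; mL+mR=-4180/1469 → advance -1; mR−mL=-340/1469 → turn -1·90°
n=4: pose=(-8,-6,S); sL=100/49, sR=20/17; mL=-720/833, mR=-50/49; mL+mR=-1570/833 → advance -1; mR−mL=-130/833 → turn -1·90°
n=5: pose=(-8,-5,W); sL=200/149, sR=200/109; mL=8000/16241, mR=-100/149; mL+mR=-2900/16241 → advance -1; mR−mL=-18900/16241 → turn -1·90°
n=6: pose=(-7,-5,N); sL=50/29, sR=50/13; mL=800/377, mR=-25/29; mL+mR=475/377 → advance +1; mR−mL=-1125/377 → turn -1·90°
n=7: pose=(-7,-4,E); sL=200/53, sR=40/17; mL=-1280/901, mR=-100/53; mL+mR=-2980/901 → advance -1; mR−mL=-420/901 → turn -1·90°

0 100/53 100/81 -2800/4293 -50/53 -6 -8 S
1 40/29 200/89 2240/2581 -20/29 -6 -7 W
2 25/17 25/9 200/153 -25/34 -7 -7 N
3 40/13 200/113 -1920/1469 -20/13 -7 -6 E
4 100/49 20/17 -720/833 -50/49 -8 -6 S
5 200/149 200/109 8000/16241 -100/149 -8 -5 W
6 50/29 50/13 800/377 -25/29 -7 -5 N
7 200/53 40/17 -1280/901 -100/53 -7 -4 E
final -8 -4 S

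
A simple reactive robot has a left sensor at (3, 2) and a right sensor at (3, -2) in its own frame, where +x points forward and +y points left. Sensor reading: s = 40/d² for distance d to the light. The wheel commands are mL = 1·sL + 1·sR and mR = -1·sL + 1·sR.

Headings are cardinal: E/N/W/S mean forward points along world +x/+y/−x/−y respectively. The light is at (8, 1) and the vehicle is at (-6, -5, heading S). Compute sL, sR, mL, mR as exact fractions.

left sensor world pos  = (-4, -8); dL² = 225
right sensor world pos = (-8, -8); dR² = 337
sL = 40/225 = 8/45
sR = 40/337 = 40/337
mL = 1·sL + 1·sR = 4496/15165
mR = -1·sL + 1·sR = -896/15165

8/45 40/337 4496/15165 -896/15165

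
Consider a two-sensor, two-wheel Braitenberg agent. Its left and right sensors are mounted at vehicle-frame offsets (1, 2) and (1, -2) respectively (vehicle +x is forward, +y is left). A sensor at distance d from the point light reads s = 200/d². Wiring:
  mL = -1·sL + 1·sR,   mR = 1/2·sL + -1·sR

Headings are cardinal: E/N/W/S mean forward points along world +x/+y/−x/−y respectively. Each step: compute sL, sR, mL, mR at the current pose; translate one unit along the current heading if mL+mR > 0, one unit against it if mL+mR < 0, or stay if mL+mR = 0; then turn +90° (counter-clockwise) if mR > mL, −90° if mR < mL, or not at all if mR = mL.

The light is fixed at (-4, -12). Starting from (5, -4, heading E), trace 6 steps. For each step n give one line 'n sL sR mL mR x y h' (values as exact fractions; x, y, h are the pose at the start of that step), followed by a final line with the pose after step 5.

n=0: pose=(5,-4,E); sL=1, sR=25/17; mL=8/17, mR=-33/34; mL+mR=-1/2 → advance -1; mR−mL=-49/34 → turn -1·90°
n=1: pose=(4,-4,S); sL=200/149, sR=40/17; mL=2560/2533, mR=-4260/2533; mL+mR=-100/149 → advance -1; mR−mL=-6820/2533 → turn -1·90°
n=2: pose=(4,-3,W); sL=100/49, sR=20/17; mL=-720/833, mR=-130/833; mL+mR=-50/49 → advance -1; mR−mL=590/833 → turn +1·90°
n=3: pose=(5,-3,S); sL=40/37, sR=200/113; mL=2880/4181, mR=-5140/4181; mL+mR=-20/37 → advance -1; mR−mL=-8020/4181 → turn -1·90°
n=4: pose=(5,-2,W); sL=25/16, sR=25/26; mL=-125/208, mR=-75/416; mL+mR=-25/32 → advance -1; mR−mL=175/416 → turn +1·90°
n=5: pose=(6,-2,S); sL=8/9, sR=40/29; mL=128/261, mR=-244/261; mL+mR=-4/9 → advance -1; mR−mL=-124/87 → turn -1·90°

0 1 25/17 8/17 -33/34 5 -4 E
1 200/149 40/17 2560/2533 -4260/2533 4 -4 S
2 100/49 20/17 -720/833 -130/833 4 -3 W
3 40/37 200/113 2880/4181 -5140/4181 5 -3 S
4 25/16 25/26 -125/208 -75/416 5 -2 W
5 8/9 40/29 128/261 -244/261 6 -2 S
final 6 -1 W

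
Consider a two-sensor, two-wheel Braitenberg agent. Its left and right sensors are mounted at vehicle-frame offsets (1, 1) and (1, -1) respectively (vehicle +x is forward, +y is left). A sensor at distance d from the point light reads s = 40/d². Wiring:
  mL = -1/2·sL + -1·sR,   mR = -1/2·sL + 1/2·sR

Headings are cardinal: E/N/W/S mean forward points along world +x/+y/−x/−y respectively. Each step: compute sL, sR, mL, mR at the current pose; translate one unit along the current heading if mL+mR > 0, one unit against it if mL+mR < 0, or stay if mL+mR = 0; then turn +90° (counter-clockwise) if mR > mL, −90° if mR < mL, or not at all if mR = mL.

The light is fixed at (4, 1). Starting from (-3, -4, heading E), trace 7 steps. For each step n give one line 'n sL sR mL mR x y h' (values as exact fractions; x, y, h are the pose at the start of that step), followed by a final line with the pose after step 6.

n=0: pose=(-3,-4,E); sL=10/13, sR=5/9; mL=-110/117, mR=-25/234; mL+mR=-245/234 → advance -1; mR−mL=5/6 → turn +1·90°
n=1: pose=(-4,-4,N); sL=40/97, sR=8/13; mL=-1036/1261, mR=128/1261; mL+mR=-908/1261 → advance -1; mR−mL=12/13 → turn +1·90°
n=2: pose=(-4,-5,W); sL=4/13, sR=20/53; mL=-366/689, mR=24/689; mL+mR=-342/689 → advance -1; mR−mL=30/53 → turn +1·90°
n=3: pose=(-3,-5,S); sL=8/17, sR=40/113; mL=-1132/1921, mR=-112/1921; mL+mR=-1244/1921 → advance -1; mR−mL=60/113 → turn +1·90°
n=4: pose=(-3,-4,E); sL=10/13, sR=5/9; mL=-110/117, mR=-25/234; mL+mR=-245/234 → advance -1; mR−mL=5/6 → turn +1·90°
n=5: pose=(-4,-4,N); sL=40/97, sR=8/13; mL=-1036/1261, mR=128/1261; mL+mR=-908/1261 → advance -1; mR−mL=12/13 → turn +1·90°
n=6: pose=(-4,-5,W); sL=4/13, sR=20/53; mL=-366/689, mR=24/689; mL+mR=-342/689 → advance -1; mR−mL=30/53 → turn +1·90°

0 10/13 5/9 -110/117 -25/234 -3 -4 E
1 40/97 8/13 -1036/1261 128/1261 -4 -4 N
2 4/13 20/53 -366/689 24/689 -4 -5 W
3 8/17 40/113 -1132/1921 -112/1921 -3 -5 S
4 10/13 5/9 -110/117 -25/234 -3 -4 E
5 40/97 8/13 -1036/1261 128/1261 -4 -4 N
6 4/13 20/53 -366/689 24/689 -4 -5 W
final -3 -5 S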